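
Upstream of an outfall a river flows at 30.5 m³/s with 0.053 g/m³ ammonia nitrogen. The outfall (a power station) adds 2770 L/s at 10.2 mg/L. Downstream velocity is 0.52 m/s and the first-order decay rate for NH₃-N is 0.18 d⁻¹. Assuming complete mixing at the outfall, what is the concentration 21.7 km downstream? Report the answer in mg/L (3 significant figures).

0.823 mg/L

2770 L/s = 2.77 m³/s.
After complete mixing, C₀ = (2.77·10.2 + 30.5·0.053) / 33.27 = 0.8978 mg/L.
Travel time t = 2.17e+04 m / 0.52 m/s = 4.173e+04 s = 0.483 d.
C = 0.8978·exp(−0.18·0.483) = 0.8978·0.9167 = 0.8231 mg/L.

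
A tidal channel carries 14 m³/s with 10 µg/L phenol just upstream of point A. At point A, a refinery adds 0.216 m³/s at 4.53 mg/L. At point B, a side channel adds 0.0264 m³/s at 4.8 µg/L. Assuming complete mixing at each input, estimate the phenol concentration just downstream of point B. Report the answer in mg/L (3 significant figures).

0.0785 mg/L

10 µg/L = 0.01 mg/L.
After input A: C = (14·0.01 + 0.216·4.53) / 14.22 = 0.07868 mg/L.
4.8 µg/L = 0.0048 mg/L.
After input B: C = (14.22·0.07868 + 0.0264·0.0048) / 14.24 = 0.07854 mg/L.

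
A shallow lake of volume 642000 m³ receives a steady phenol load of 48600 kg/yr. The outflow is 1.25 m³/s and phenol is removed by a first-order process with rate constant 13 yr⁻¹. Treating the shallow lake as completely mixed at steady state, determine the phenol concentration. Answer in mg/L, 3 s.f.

Outflow Q = 1.25 m³/s × 3.156e+07 s/yr = 3.945e+07 m³/yr.
Steady-state CSTR mass balance: W = Q·C + k·V·C, so C = W/(Q + kV).
Q + kV = 3.945e+07 + 13·642000 = 4.779e+07 m³/yr.
C = 48600/4.779e+07 = 0.001017 kg/m³ = 1.017 mg/L.

1.02 mg/L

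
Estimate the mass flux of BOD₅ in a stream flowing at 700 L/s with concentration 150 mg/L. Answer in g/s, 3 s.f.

105 g/s

700 L/s = 0.7 m³/s.
Mass flux = Q·C = 0.7 m³/s × 150 g/m³ = 105 g/s.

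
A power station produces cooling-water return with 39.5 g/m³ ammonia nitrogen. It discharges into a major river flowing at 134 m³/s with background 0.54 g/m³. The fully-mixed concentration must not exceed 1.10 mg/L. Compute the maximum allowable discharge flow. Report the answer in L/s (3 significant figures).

Mass balance at complete mixing: C_std·(Q_w + Q_r) = Q_w·C_e + Q_r·C_b.
Rearranging, Q_w = Q_r·(C_std − C_b)/(C_e − C_std) = 134·(1.1 − 0.54) / (39.5 − 1.1) = 1.954 m³/s.
= 1954 L/s.

1950 L/s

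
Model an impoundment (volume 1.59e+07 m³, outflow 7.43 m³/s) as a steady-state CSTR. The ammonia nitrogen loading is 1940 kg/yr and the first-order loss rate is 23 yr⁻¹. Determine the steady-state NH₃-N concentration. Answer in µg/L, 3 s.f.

3.23 µg/L

Outflow Q = 7.43 m³/s × 3.156e+07 s/yr = 2.345e+08 m³/yr.
Steady-state CSTR mass balance: W = Q·C + k·V·C, so C = W/(Q + kV).
Q + kV = 2.345e+08 + 23·1.59e+07 = 6.002e+08 m³/yr.
C = 1940/6.002e+08 = 3.232e-06 kg/m³ = 0.003232 mg/L = 3.232 µg/L.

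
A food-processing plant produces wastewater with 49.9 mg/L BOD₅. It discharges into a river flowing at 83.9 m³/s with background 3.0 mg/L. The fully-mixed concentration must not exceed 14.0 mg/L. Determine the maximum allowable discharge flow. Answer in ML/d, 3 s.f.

Mass balance at complete mixing: C_std·(Q_w + Q_r) = Q_w·C_e + Q_r·C_b.
Rearranging, Q_w = Q_r·(C_std − C_b)/(C_e − C_std) = 83.9·(14 − 3) / (49.9 − 14) = 25.71 m³/s.
= 2221 ML/d.

2220 ML/d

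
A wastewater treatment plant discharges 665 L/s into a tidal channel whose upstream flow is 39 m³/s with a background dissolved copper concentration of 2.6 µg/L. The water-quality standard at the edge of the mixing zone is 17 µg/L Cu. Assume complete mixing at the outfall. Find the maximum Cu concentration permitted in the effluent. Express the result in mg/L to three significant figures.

665 L/s = 0.665 m³/s.
2.6 µg/L = 0.0026 mg/L.
17 µg/L = 0.017 mg/L.
Mass balance: 0.017·39.66 = 0.665·Cₑ + 39·0.0026.
Cₑ = (0.6743 − 0.1014) / 0.665 = 0.8615 mg/L.

0.862 mg/L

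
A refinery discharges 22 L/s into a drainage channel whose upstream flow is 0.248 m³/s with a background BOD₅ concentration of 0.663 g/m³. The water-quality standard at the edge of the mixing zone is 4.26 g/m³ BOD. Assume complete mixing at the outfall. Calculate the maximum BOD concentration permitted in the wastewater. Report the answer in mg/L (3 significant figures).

22 L/s = 0.022 m³/s.
Mass balance: 4.26·0.27 = 0.022·Cₑ + 0.248·0.663.
Cₑ = (1.15 − 0.1644) / 0.022 = 44.81 mg/L.

44.8 mg/L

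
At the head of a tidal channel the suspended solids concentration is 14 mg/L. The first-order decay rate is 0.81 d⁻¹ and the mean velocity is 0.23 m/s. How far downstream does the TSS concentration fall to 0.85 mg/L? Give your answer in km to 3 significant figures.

From C = C₀·e^(−kt), t = ln(C₀/C)/k = ln(14/0.85)/0.81 = 2.802/0.81 = 3.459 d.
Distance = v·t = 0.23 m/s × 2.988e+05 s = 6.873e+04 m = 68.73 km.

68.7 km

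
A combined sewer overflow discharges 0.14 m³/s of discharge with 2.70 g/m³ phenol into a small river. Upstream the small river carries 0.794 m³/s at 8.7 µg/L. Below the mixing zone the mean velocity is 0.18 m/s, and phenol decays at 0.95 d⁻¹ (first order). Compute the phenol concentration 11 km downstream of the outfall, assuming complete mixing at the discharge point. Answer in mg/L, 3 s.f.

0.210 mg/L

8.7 µg/L = 0.0087 mg/L.
After complete mixing, C₀ = (0.14·2.7 + 0.794·0.0087) / 0.934 = 0.4121 mg/L.
Travel time t = 1.1e+04 m / 0.18 m/s = 6.111e+04 s = 0.7073 d.
C = 0.4121·exp(−0.95·0.7073) = 0.4121·0.5107 = 0.2105 mg/L.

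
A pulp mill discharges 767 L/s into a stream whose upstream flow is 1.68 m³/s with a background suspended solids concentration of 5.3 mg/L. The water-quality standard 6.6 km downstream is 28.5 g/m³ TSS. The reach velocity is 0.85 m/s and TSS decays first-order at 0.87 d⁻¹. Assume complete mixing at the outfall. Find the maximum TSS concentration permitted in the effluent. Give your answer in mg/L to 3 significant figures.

86.7 mg/L

767 L/s = 0.767 m³/s.
Travel time to the compliance point: t = 6600/0.85 = 7765 s = 0.08987 d; decay factor exp(−0.87·0.08987) = 0.9248.
So the concentration just after mixing may be at most 28.5/0.9248 = 30.82 mg/L.
Mass balance: 30.82·2.447 = 0.767·Cₑ + 1.68·5.3.
Cₑ = (75.41 − 8.904) / 0.767 = 86.71 mg/L.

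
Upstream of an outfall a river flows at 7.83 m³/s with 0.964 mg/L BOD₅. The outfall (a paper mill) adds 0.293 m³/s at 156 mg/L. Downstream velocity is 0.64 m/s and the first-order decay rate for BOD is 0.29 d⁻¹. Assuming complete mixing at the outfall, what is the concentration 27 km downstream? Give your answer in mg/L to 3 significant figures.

5.69 mg/L

After complete mixing, C₀ = (0.293·156 + 7.83·0.964) / 8.123 = 6.556 mg/L.
Travel time t = 2.7e+04 m / 0.64 m/s = 4.219e+04 s = 0.4883 d.
C = 6.556·exp(−0.29·0.4883) = 6.556·0.868 = 5.691 mg/L.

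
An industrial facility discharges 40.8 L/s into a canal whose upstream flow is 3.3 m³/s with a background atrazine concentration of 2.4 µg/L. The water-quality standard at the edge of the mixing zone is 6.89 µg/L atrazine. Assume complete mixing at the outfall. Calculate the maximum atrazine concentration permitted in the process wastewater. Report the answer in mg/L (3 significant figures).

40.8 L/s = 0.0408 m³/s.
2.4 µg/L = 0.0024 mg/L.
6.89 µg/L = 0.00689 mg/L.
Mass balance: 0.00689·3.341 = 0.0408·Cₑ + 3.3·0.0024.
Cₑ = (0.02302 − 0.00792) / 0.0408 = 0.3701 mg/L.

0.370 mg/L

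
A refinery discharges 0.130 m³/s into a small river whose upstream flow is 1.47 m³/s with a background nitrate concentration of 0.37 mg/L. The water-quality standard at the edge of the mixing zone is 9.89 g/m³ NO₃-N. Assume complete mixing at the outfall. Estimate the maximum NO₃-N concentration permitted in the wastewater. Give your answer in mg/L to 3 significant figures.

Mass balance: 9.89·1.6 = 0.13·Cₑ + 1.47·0.37.
Cₑ = (15.82 − 0.5439) / 0.13 = 117.5 mg/L.

118 mg/L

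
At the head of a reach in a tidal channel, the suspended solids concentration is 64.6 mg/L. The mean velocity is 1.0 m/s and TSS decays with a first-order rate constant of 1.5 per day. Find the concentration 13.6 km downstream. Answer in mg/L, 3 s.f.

Travel time t = 13.6 km / 1.0 m/s = 1.36e+04/1.0 = 1.36e+04 s = 0.1574 d.
First-order decay: C = 64.6·exp(−1.5·0.1574) = 64.6·0.7897 = 51.01 mg/L.

51.0 mg/L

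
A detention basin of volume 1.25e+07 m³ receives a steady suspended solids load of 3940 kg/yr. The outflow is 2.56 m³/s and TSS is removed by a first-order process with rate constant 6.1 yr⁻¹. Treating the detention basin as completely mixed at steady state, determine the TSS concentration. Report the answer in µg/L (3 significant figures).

Outflow Q = 2.56 m³/s × 3.156e+07 s/yr = 8.079e+07 m³/yr.
Steady-state CSTR mass balance: W = Q·C + k·V·C, so C = W/(Q + kV).
Q + kV = 8.079e+07 + 6.1·1.25e+07 = 1.57e+08 m³/yr.
C = 3940/1.57e+08 = 2.509e-05 kg/m³ = 0.02509 mg/L = 25.09 µg/L.

25.1 µg/L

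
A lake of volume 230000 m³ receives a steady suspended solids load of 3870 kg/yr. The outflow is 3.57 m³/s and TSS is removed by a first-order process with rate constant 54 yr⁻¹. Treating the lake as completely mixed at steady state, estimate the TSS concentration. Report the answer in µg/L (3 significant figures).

Outflow Q = 3.57 m³/s × 3.156e+07 s/yr = 1.127e+08 m³/yr.
Steady-state CSTR mass balance: W = Q·C + k·V·C, so C = W/(Q + kV).
Q + kV = 1.127e+08 + 54·230000 = 1.251e+08 m³/yr.
C = 3870/1.251e+08 = 3.094e-05 kg/m³ = 0.03094 mg/L = 30.94 µg/L.

30.9 µg/L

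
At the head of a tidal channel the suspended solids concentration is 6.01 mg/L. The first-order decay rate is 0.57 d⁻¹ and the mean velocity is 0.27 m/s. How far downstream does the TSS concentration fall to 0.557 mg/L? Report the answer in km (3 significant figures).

From C = C₀·e^(−kt), t = ln(C₀/C)/k = ln(6.01/0.557)/0.57 = 2.379/0.57 = 4.173 d.
Distance = v·t = 0.27 m/s × 3.605e+05 s = 9.735e+04 m = 97.35 km.

97.3 km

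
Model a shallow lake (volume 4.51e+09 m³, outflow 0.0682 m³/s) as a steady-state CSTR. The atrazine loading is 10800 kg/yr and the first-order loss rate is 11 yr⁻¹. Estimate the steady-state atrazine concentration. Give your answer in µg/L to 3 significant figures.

0.218 µg/L

Outflow Q = 0.0682 m³/s × 3.156e+07 s/yr = 2.152e+06 m³/yr.
Steady-state CSTR mass balance: W = Q·C + k·V·C, so C = W/(Q + kV).
Q + kV = 2.152e+06 + 11·4.51e+09 = 4.961e+10 m³/yr.
C = 10800/4.961e+10 = 2.177e-07 kg/m³ = 0.0002177 mg/L = 0.2177 µg/L.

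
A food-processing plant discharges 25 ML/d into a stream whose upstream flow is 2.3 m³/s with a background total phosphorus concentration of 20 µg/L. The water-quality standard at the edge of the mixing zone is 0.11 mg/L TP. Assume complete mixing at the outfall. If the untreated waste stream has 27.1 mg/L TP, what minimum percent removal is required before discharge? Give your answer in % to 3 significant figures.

25 ML/d = 0.2894 m³/s.
20 µg/L = 0.02 mg/L.
Mass balance: 0.11·2.589 = 0.2894·Cₑ + 2.3·0.02.
Cₑ = (0.2848 − 0.046) / 0.2894 = 0.8254 mg/L.
Required removal = 1 − 0.8254/27.1 = 96.95 %.

97.0 %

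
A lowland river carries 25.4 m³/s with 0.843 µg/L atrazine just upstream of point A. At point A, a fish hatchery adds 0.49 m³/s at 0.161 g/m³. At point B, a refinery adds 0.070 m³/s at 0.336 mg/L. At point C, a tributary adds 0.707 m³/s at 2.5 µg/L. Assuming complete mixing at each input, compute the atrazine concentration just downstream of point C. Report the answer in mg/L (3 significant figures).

0.00471 mg/L

0.843 µg/L = 0.000843 mg/L.
After input A: C = (25.4·0.000843 + 0.49·0.161) / 25.89 = 0.003874 mg/L.
After input B: C = (25.89·0.003874 + 0.07·0.336) / 25.96 = 0.00477 mg/L.
2.5 µg/L = 0.0025 mg/L.
After input C: C = (25.96·0.00477 + 0.707·0.0025) / 26.67 = 0.00471 mg/L.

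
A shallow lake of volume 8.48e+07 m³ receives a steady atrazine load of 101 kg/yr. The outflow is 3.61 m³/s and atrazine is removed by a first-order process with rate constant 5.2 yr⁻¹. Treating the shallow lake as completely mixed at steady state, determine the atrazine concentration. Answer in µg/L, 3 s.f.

0.182 µg/L

Outflow Q = 3.61 m³/s × 3.156e+07 s/yr = 1.139e+08 m³/yr.
Steady-state CSTR mass balance: W = Q·C + k·V·C, so C = W/(Q + kV).
Q + kV = 1.139e+08 + 5.2·8.48e+07 = 5.549e+08 m³/yr.
C = 101/5.549e+08 = 1.82e-07 kg/m³ = 0.000182 mg/L = 0.182 µg/L.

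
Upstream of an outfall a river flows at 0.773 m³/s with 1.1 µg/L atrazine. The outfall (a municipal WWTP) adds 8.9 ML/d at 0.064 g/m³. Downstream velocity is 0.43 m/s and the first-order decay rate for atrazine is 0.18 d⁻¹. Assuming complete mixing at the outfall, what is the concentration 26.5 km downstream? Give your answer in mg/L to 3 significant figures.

8.9 ML/d = 0.103 m³/s.
1.1 µg/L = 0.0011 mg/L.
After complete mixing, C₀ = (0.103·0.064 + 0.773·0.0011) / 0.876 = 0.008496 mg/L.
Travel time t = 2.65e+04 m / 0.43 m/s = 6.163e+04 s = 0.7133 d.
C = 0.008496·exp(−0.18·0.7133) = 0.008496·0.8795 = 0.007473 mg/L.

0.00747 mg/L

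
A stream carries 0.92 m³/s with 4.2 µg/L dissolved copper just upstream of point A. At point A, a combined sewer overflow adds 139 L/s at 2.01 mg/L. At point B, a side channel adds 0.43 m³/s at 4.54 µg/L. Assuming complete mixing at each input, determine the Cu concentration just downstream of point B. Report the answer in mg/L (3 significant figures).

4.2 µg/L = 0.0042 mg/L.
139 L/s = 0.139 m³/s.
After input A: C = (0.92·0.0042 + 0.139·2.01) / 1.059 = 0.2675 mg/L.
4.54 µg/L = 0.00454 mg/L.
After input B: C = (1.059·0.2675 + 0.43·0.00454) / 1.489 = 0.1915 mg/L.

0.192 mg/L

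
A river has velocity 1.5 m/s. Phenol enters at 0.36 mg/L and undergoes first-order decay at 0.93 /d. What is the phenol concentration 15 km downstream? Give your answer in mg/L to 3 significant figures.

Travel time t = 15 km / 1.5 m/s = 1.5e+04/1.5 = 1e+04 s = 0.1157 d.
First-order decay: C = 0.36·exp(−0.93·0.1157) = 0.36·0.898 = 0.3233 mg/L.

0.323 mg/L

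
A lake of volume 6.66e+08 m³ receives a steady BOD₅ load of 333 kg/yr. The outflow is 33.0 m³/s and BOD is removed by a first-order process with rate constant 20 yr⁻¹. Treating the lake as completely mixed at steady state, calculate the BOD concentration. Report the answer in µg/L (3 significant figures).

0.0232 µg/L

Outflow Q = 33.0 m³/s × 3.156e+07 s/yr = 1.041e+09 m³/yr.
Steady-state CSTR mass balance: W = Q·C + k·V·C, so C = W/(Q + kV).
Q + kV = 1.041e+09 + 20·6.66e+08 = 1.436e+10 m³/yr.
C = 333/1.436e+10 = 2.319e-08 kg/m³ = 2.319e-05 mg/L = 0.02319 µg/L.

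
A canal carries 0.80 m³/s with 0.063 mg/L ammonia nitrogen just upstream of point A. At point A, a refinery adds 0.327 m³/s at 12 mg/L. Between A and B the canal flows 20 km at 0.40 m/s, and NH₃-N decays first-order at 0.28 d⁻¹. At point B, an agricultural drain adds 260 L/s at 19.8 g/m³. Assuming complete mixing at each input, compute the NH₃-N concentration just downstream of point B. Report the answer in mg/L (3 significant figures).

After input A: C = (0.8·0.063 + 0.327·12) / 1.127 = 3.527 mg/L.
Over the 20 km reach to input B (t = 5e+04 s = 0.5787 d), decay gives C = 3.527·exp(−0.28·0.5787) = 2.999 mg/L.
260 L/s = 0.26 m³/s.
After input B: C = (1.127·2.999 + 0.26·19.8) / 1.387 = 6.148 mg/L.

6.15 mg/L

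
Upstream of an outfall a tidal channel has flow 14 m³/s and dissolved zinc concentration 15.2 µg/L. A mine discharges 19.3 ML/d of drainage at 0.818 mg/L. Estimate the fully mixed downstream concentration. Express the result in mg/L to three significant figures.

0.0278 mg/L

19.3 ML/d = 0.2234 m³/s.
15.2 µg/L = 0.0152 mg/L.
By mass balance at complete mixing, C = (0.2234·0.818 + 14·0.0152) / (0.2234 + 14) = 0.3955/14.22 = 0.02781 mg/L.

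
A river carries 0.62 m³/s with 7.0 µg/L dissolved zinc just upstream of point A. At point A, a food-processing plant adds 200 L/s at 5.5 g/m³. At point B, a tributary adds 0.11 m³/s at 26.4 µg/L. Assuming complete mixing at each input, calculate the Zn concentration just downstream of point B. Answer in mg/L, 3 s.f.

7.0 µg/L = 0.007 mg/L.
200 L/s = 0.2 m³/s.
After input A: C = (0.62·0.007 + 0.2·5.5) / 0.82 = 1.347 mg/L.
26.4 µg/L = 0.0264 mg/L.
After input B: C = (0.82·1.347 + 0.11·0.0264) / 0.93 = 1.191 mg/L.

1.19 mg/L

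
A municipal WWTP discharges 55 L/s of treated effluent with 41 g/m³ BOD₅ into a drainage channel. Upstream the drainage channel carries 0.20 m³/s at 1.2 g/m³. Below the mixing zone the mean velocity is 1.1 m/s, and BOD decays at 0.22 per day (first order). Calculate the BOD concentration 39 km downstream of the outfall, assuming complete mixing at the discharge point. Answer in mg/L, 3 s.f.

8.94 mg/L

55 L/s = 0.055 m³/s.
After complete mixing, C₀ = (0.055·41 + 0.2·1.2) / 0.255 = 9.784 mg/L.
Travel time t = 3.9e+04 m / 1.1 m/s = 3.545e+04 s = 0.4104 d.
C = 9.784·exp(−0.22·0.4104) = 9.784·0.9137 = 8.94 mg/L.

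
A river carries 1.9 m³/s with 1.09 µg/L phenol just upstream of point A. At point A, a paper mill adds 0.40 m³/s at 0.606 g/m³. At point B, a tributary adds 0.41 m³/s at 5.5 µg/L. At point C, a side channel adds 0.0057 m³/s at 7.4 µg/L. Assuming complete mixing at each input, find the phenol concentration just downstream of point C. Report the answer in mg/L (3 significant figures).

0.0909 mg/L

1.09 µg/L = 0.00109 mg/L.
After input A: C = (1.9·0.00109 + 0.4·0.606) / 2.3 = 0.1063 mg/L.
5.5 µg/L = 0.0055 mg/L.
After input B: C = (2.3·0.1063 + 0.41·0.0055) / 2.71 = 0.09104 mg/L.
7.4 µg/L = 0.0074 mg/L.
After input C: C = (2.71·0.09104 + 0.0057·0.0074) / 2.716 = 0.09087 mg/L.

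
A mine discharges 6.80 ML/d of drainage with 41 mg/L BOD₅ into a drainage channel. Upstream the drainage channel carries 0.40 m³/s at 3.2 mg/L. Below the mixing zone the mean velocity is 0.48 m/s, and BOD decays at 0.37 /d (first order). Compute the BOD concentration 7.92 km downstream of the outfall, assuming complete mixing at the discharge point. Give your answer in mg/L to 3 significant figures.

6.80 ML/d = 0.0787 m³/s.
After complete mixing, C₀ = (0.0787·41 + 0.4·3.2) / 0.4787 = 9.415 mg/L.
Travel time t = 7920 m / 0.48 m/s = 1.65e+04 s = 0.191 d.
C = 9.415·exp(−0.37·0.191) = 9.415·0.9318 = 8.772 mg/L.

8.77 mg/L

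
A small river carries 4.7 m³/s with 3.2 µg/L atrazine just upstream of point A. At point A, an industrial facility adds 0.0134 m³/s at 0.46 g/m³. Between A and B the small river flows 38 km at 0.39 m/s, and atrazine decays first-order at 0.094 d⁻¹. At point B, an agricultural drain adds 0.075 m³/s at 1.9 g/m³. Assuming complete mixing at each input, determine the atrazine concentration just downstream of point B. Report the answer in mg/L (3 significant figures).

0.0337 mg/L

3.2 µg/L = 0.0032 mg/L.
After input A: C = (4.7·0.0032 + 0.0134·0.46) / 4.713 = 0.004499 mg/L.
Over the 38 km reach to input B (t = 9.744e+04 s = 1.128 d), decay gives C = 0.004499·exp(−0.094·1.128) = 0.004046 mg/L.
After input B: C = (4.713·0.004046 + 0.075·1.9) / 4.788 = 0.03374 mg/L.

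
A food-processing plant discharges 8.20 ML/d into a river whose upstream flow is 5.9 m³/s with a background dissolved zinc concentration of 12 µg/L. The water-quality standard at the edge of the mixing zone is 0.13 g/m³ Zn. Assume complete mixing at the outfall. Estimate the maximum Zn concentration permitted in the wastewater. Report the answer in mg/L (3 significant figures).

8.20 ML/d = 0.09491 m³/s.
12 µg/L = 0.012 mg/L.
Mass balance: 0.13·5.995 = 0.09491·Cₑ + 5.9·0.012.
Cₑ = (0.7793 − 0.0708) / 0.09491 = 7.466 mg/L.

7.47 mg/L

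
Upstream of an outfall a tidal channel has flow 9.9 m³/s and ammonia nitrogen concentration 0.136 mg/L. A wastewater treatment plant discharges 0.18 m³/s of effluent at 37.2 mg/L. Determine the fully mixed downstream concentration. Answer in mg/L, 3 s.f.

Conservation of mass across the mixing zone: C = (0.18·37.2 + 9.9·0.136) / (0.18 + 9.9) = 8.042/10.08 = 0.7979 mg/L.

0.798 mg/L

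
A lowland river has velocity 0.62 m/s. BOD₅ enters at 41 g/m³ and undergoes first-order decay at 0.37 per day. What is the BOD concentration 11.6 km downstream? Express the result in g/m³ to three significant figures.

Travel time t = 11.6 km / 0.62 m/s = 1.16e+04/0.62 = 1.871e+04 s = 0.2165 d.
First-order decay: C = 41·exp(−0.37·0.2165) = 41·0.923 = 37.84 g/m³.

37.8 g/m³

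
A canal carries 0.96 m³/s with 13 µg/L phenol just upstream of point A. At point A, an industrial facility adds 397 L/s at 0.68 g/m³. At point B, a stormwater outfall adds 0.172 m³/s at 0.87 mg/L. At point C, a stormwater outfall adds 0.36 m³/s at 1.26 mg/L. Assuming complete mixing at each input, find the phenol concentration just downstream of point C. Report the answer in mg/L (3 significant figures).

0.469 mg/L

13 µg/L = 0.013 mg/L.
397 L/s = 0.397 m³/s.
After input A: C = (0.96·0.013 + 0.397·0.68) / 1.357 = 0.2081 mg/L.
After input B: C = (1.357·0.2081 + 0.172·0.87) / 1.529 = 0.2826 mg/L.
After input C: C = (1.529·0.2826 + 0.36·1.26) / 1.889 = 0.4689 mg/L.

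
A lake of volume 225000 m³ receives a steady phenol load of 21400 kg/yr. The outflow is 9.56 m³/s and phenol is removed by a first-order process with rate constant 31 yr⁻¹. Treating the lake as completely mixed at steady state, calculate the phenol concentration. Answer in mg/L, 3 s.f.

Outflow Q = 9.56 m³/s × 3.156e+07 s/yr = 3.017e+08 m³/yr.
Steady-state CSTR mass balance: W = Q·C + k·V·C, so C = W/(Q + kV).
Q + kV = 3.017e+08 + 31·225000 = 3.087e+08 m³/yr.
C = 21400/3.087e+08 = 6.933e-05 kg/m³ = 0.06933 mg/L.

0.0693 mg/L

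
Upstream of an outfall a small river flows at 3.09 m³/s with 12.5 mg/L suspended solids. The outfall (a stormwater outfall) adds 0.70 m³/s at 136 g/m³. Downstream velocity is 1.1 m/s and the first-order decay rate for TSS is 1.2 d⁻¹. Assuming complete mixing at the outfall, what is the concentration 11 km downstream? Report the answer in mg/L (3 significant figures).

30.7 mg/L

After complete mixing, C₀ = (0.7·136 + 3.09·12.5) / 3.79 = 35.31 mg/L.
Travel time t = 1.1e+04 m / 1.1 m/s = 1e+04 s = 0.1157 d.
C = 35.31·exp(−1.2·0.1157) = 35.31·0.8703 = 30.73 mg/L.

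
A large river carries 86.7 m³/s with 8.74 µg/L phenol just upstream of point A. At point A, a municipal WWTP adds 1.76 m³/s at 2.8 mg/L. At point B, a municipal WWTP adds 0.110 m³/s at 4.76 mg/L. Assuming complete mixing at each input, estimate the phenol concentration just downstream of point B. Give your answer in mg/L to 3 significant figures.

0.0701 mg/L

8.74 µg/L = 0.00874 mg/L.
After input A: C = (86.7·0.00874 + 1.76·2.8) / 88.46 = 0.06427 mg/L.
After input B: C = (88.46·0.06427 + 0.11·4.76) / 88.57 = 0.07011 mg/L.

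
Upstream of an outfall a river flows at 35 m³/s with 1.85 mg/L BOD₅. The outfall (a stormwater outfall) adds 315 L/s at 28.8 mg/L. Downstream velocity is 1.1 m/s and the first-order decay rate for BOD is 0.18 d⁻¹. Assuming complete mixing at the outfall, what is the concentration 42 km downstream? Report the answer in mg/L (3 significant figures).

1.93 mg/L

315 L/s = 0.315 m³/s.
After complete mixing, C₀ = (0.315·28.8 + 35·1.85) / 35.31 = 2.09 mg/L.
Travel time t = 4.2e+04 m / 1.1 m/s = 3.818e+04 s = 0.4419 d.
C = 2.09·exp(−0.18·0.4419) = 2.09·0.9235 = 1.931 mg/L.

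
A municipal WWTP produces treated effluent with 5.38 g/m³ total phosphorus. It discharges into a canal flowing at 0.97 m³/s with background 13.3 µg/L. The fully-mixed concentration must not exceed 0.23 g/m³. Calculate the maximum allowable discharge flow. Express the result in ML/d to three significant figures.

3.53 ML/d

13.3 µg/L = 0.0133 mg/L.
Mass balance at complete mixing: C_std·(Q_w + Q_r) = Q_w·C_e + Q_r·C_b.
Rearranging, Q_w = Q_r·(C_std − C_b)/(C_e − C_std) = 0.97·(0.23 − 0.0133) / (5.38 − 0.23) = 0.04082 m³/s.
= 3.526 ML/d.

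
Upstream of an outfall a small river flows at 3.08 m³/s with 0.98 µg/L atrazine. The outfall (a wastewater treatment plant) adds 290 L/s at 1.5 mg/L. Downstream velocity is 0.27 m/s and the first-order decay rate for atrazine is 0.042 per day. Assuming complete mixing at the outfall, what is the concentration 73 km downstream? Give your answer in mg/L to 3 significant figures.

0.114 mg/L

290 L/s = 0.29 m³/s.
0.98 µg/L = 0.00098 mg/L.
After complete mixing, C₀ = (0.29·1.5 + 3.08·0.00098) / 3.37 = 0.13 mg/L.
Travel time t = 7.3e+04 m / 0.27 m/s = 2.704e+05 s = 3.129 d.
C = 0.13·exp(−0.042·3.129) = 0.13·0.8768 = 0.114 mg/L.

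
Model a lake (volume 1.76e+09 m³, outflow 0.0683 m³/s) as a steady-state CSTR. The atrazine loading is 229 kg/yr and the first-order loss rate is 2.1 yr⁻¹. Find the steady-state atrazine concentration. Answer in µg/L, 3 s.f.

Outflow Q = 0.0683 m³/s × 3.156e+07 s/yr = 2.155e+06 m³/yr.
Steady-state CSTR mass balance: W = Q·C + k·V·C, so C = W/(Q + kV).
Q + kV = 2.155e+06 + 2.1·1.76e+09 = 3.698e+09 m³/yr.
C = 229/3.698e+09 = 6.192e-08 kg/m³ = 6.192e-05 mg/L = 0.06192 µg/L.

0.0619 µg/L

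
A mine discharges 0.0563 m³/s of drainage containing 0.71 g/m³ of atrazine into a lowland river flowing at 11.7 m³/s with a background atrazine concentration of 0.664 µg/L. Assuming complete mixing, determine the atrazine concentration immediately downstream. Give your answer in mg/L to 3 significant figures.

0.664 µg/L = 0.000664 mg/L.
Flow-weighted mixing gives C = (0.0563·0.71 + 11.7·0.000664) / (0.0563 + 11.7) = 0.04774/11.76 = 0.004061 mg/L.

0.00406 mg/L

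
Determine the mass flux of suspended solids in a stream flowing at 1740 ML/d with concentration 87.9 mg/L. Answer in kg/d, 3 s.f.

153000 kg/d

1740 ML/d = 20.14 m³/s.
Mass flux = Q·C = 20.14 m³/s × 87.9 g/m³ = 1770 g/s.
= 1770 g/s × 86.4 = 1.529e+05 kg/d.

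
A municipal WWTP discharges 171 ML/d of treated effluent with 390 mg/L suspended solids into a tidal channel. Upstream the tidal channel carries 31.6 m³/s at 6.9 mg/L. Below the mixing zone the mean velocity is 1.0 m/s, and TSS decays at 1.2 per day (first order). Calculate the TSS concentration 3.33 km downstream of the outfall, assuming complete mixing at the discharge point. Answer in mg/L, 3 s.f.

28.1 mg/L

171 ML/d = 1.979 m³/s.
After complete mixing, C₀ = (1.979·390 + 31.6·6.9) / 33.58 = 29.48 mg/L.
Travel time t = 3330 m / 1.0 m/s = 3330 s = 0.03854 d.
C = 29.48·exp(−1.2·0.03854) = 29.48·0.9548 = 28.15 mg/L.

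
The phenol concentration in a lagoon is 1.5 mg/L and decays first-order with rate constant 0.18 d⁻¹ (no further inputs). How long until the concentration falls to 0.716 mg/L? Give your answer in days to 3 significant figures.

t = ln(C₀/C)/k = ln(1.5/0.716)/0.18 = 0.7395/0.18 = 4.109 d.

4.11 d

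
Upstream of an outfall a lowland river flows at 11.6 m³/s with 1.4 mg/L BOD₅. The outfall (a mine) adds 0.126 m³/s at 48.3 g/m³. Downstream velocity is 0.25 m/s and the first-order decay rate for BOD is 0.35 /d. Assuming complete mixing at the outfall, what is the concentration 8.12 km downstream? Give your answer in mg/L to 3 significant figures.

1.67 mg/L

After complete mixing, C₀ = (0.126·48.3 + 11.6·1.4) / 11.73 = 1.904 mg/L.
Travel time t = 8120 m / 0.25 m/s = 3.248e+04 s = 0.3759 d.
C = 1.904·exp(−0.35·0.3759) = 1.904·0.8767 = 1.669 mg/L.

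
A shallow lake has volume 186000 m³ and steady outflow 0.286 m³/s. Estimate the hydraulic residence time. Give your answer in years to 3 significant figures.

Q = 0.286 m³/s × 3.156e+07 s/yr = 9.025e+06 m³/yr.
Hydraulic residence time τ = V/Q = 186000/9.025e+06 = 0.02061 yr.

0.0206 yr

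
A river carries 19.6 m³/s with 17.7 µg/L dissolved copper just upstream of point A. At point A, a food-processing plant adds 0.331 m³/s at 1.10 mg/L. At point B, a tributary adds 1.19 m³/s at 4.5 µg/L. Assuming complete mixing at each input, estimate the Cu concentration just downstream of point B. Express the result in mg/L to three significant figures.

0.0339 mg/L

17.7 µg/L = 0.0177 mg/L.
After input A: C = (19.6·0.0177 + 0.331·1.1) / 19.93 = 0.03567 mg/L.
4.5 µg/L = 0.0045 mg/L.
After input B: C = (19.93·0.03567 + 1.19·0.0045) / 21.12 = 0.03392 mg/L.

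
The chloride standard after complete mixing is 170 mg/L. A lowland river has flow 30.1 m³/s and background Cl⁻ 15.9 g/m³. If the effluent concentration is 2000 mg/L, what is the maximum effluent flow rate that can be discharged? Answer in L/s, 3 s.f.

2530 L/s

Mass balance at complete mixing: C_std·(Q_w + Q_r) = Q_w·C_e + Q_r·C_b.
Rearranging, Q_w = Q_r·(C_std − C_b)/(C_e − C_std) = 30.1·(170 − 15.9) / (2000 − 170) = 2.535 m³/s.
= 2535 L/s.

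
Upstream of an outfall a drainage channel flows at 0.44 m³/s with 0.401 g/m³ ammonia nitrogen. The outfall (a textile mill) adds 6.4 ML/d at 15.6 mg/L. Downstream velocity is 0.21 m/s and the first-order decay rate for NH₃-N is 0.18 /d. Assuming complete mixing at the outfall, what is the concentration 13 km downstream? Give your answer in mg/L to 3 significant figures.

2.28 mg/L

6.4 ML/d = 0.07407 m³/s.
After complete mixing, C₀ = (0.07407·15.6 + 0.44·0.401) / 0.5141 = 2.591 mg/L.
Travel time t = 1.3e+04 m / 0.21 m/s = 6.19e+04 s = 0.7165 d.
C = 2.591·exp(−0.18·0.7165) = 2.591·0.879 = 2.278 mg/L.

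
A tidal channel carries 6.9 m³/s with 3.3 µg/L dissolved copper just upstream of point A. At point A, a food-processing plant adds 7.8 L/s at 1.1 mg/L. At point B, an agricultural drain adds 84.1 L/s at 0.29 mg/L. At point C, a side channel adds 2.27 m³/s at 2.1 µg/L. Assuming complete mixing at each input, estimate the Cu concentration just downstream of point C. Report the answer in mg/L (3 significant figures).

3.3 µg/L = 0.0033 mg/L.
7.8 L/s = 0.0078 m³/s.
After input A: C = (6.9·0.0033 + 0.0078·1.1) / 6.908 = 0.004538 mg/L.
84.1 L/s = 0.0841 m³/s.
After input B: C = (6.908·0.004538 + 0.0841·0.29) / 6.992 = 0.007972 mg/L.
2.1 µg/L = 0.0021 mg/L.
After input C: C = (6.992·0.007972 + 2.27·0.0021) / 9.262 = 0.006533 mg/L.

0.00653 mg/L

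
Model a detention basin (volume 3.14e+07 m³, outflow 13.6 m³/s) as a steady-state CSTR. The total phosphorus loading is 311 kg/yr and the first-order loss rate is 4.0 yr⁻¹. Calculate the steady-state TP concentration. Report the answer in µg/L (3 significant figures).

Outflow Q = 13.6 m³/s × 3.156e+07 s/yr = 4.292e+08 m³/yr.
Steady-state CSTR mass balance: W = Q·C + k·V·C, so C = W/(Q + kV).
Q + kV = 4.292e+08 + 4.0·3.14e+07 = 5.548e+08 m³/yr.
C = 311/5.548e+08 = 5.606e-07 kg/m³ = 0.0005606 mg/L = 0.5606 µg/L.

0.561 µg/L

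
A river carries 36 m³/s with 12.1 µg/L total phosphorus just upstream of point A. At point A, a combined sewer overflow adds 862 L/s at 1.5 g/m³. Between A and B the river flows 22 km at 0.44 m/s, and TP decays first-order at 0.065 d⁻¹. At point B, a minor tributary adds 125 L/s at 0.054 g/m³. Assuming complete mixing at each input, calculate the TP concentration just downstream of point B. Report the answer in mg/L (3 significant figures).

12.1 µg/L = 0.0121 mg/L.
862 L/s = 0.862 m³/s.
After input A: C = (36·0.0121 + 0.862·1.5) / 36.86 = 0.04689 mg/L.
Over the 22 km reach to input B (t = 5e+04 s = 0.5787 d), decay gives C = 0.04689·exp(−0.065·0.5787) = 0.04516 mg/L.
125 L/s = 0.125 m³/s.
After input B: C = (36.86·0.04516 + 0.125·0.054) / 36.99 = 0.04519 mg/L.

0.0452 mg/L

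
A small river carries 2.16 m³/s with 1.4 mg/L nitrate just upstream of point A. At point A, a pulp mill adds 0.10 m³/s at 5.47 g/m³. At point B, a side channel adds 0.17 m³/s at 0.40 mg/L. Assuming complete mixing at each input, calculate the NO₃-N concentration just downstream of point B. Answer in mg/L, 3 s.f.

After input A: C = (2.16·1.4 + 0.1·5.47) / 2.26 = 1.58 mg/L.
After input B: C = (2.26·1.58 + 0.17·0.4) / 2.43 = 1.498 mg/L.

1.50 mg/L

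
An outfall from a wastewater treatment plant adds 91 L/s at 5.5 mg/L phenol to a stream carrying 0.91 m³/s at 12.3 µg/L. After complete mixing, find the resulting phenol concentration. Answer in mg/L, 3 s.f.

91 L/s = 0.091 m³/s.
12.3 µg/L = 0.0123 mg/L.
Conservation of mass across the mixing zone: C = (0.091·5.5 + 0.91·0.0123) / (0.091 + 0.91) = 0.5117/1.001 = 0.5112 mg/L.

0.511 mg/L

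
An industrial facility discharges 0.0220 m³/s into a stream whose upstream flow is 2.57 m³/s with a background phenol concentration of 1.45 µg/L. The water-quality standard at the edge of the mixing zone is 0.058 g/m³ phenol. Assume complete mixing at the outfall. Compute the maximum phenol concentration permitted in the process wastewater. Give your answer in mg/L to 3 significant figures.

1.45 µg/L = 0.00145 mg/L.
Mass balance: 0.058·2.592 = 0.022·Cₑ + 2.57·0.00145.
Cₑ = (0.1503 − 0.003726) / 0.022 = 6.664 mg/L.

6.66 mg/L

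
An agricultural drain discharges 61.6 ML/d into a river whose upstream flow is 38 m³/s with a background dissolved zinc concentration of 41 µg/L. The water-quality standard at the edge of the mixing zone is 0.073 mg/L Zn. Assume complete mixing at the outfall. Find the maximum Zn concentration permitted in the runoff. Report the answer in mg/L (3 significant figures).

61.6 ML/d = 0.713 m³/s.
41 µg/L = 0.041 mg/L.
Mass balance: 0.073·38.71 = 0.713·Cₑ + 38·0.041.
Cₑ = (2.826 − 1.558) / 0.713 = 1.779 mg/L.

1.78 mg/L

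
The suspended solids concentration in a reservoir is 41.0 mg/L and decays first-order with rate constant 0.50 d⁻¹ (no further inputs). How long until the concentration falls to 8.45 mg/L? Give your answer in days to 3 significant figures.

3.16 d

t = ln(C₀/C)/k = ln(41.0/8.45)/0.50 = 1.579/0.50 = 3.159 d.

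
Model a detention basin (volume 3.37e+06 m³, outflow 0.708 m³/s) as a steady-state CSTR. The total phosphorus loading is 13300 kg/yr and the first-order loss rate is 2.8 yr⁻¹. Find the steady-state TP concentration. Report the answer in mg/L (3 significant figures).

0.419 mg/L

Outflow Q = 0.708 m³/s × 3.156e+07 s/yr = 2.234e+07 m³/yr.
Steady-state CSTR mass balance: W = Q·C + k·V·C, so C = W/(Q + kV).
Q + kV = 2.234e+07 + 2.8·3.37e+06 = 3.178e+07 m³/yr.
C = 13300/3.178e+07 = 0.0004185 kg/m³ = 0.4185 mg/L.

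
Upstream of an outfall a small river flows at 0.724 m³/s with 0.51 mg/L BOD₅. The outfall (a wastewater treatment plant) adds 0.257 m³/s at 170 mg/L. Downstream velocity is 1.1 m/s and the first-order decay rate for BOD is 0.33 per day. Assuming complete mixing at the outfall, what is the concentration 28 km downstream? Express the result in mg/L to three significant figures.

After complete mixing, C₀ = (0.257·170 + 0.724·0.51) / 0.981 = 44.91 mg/L.
Travel time t = 2.8e+04 m / 1.1 m/s = 2.545e+04 s = 0.2946 d.
C = 44.91·exp(−0.33·0.2946) = 44.91·0.9074 = 40.75 mg/L.

40.8 mg/L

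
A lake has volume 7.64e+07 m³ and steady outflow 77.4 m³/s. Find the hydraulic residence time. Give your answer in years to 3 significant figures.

0.0313 yr

Q = 77.4 m³/s × 3.156e+07 s/yr = 2.443e+09 m³/yr.
Hydraulic residence time τ = V/Q = 7.64e+07/2.443e+09 = 0.03128 yr.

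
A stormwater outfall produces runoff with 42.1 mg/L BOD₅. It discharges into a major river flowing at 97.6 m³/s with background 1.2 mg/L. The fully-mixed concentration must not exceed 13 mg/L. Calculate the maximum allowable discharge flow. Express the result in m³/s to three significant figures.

39.6 m³/s

Mass balance at complete mixing: C_std·(Q_w + Q_r) = Q_w·C_e + Q_r·C_b.
Rearranging, Q_w = Q_r·(C_std − C_b)/(C_e − C_std) = 97.6·(13 − 1.2) / (42.1 − 13) = 39.58 m³/s.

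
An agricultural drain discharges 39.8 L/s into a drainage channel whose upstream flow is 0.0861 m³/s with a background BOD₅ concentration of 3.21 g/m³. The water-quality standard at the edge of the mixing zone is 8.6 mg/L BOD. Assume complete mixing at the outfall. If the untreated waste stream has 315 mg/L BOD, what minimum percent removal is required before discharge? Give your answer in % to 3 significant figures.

93.6 %

39.8 L/s = 0.0398 m³/s.
Mass balance: 8.6·0.1259 = 0.0398·Cₑ + 0.0861·3.21.
Cₑ = (1.083 − 0.2764) / 0.0398 = 20.26 mg/L.
Required removal = 1 − 20.26/315 = 93.57 %.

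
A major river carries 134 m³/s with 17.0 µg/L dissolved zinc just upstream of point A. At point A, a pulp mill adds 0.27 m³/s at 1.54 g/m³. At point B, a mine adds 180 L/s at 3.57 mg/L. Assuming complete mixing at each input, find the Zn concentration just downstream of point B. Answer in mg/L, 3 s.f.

0.0248 mg/L

17.0 µg/L = 0.017 mg/L.
After input A: C = (134·0.017 + 0.27·1.54) / 134.3 = 0.02006 mg/L.
180 L/s = 0.18 m³/s.
After input B: C = (134.3·0.02006 + 0.18·3.57) / 134.5 = 0.02482 mg/L.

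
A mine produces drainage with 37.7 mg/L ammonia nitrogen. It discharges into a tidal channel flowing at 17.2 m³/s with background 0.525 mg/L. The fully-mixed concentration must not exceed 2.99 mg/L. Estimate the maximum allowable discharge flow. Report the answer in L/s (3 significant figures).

1220 L/s

Mass balance at complete mixing: C_std·(Q_w + Q_r) = Q_w·C_e + Q_r·C_b.
Rearranging, Q_w = Q_r·(C_std − C_b)/(C_e − C_std) = 17.2·(2.99 − 0.525) / (37.7 − 2.99) = 1.221 m³/s.
= 1221 L/s.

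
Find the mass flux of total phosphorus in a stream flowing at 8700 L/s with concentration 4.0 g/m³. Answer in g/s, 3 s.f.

8700 L/s = 8.7 m³/s.
Mass flux = Q·C = 8.7 m³/s × 4 g/m³ = 34.8 g/s.

34.8 g/s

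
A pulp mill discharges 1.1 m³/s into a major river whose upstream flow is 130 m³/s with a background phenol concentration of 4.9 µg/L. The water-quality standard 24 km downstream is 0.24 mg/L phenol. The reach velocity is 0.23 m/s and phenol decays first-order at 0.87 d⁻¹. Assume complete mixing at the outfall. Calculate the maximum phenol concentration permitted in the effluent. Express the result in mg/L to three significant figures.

4.9 µg/L = 0.0049 mg/L.
Travel time to the compliance point: t = 2.4e+04/0.23 = 1.043e+05 s = 1.208 d; decay factor exp(−0.87·1.208) = 0.3497.
So the concentration just after mixing may be at most 0.24/0.3497 = 0.6863 mg/L.
Mass balance: 0.6863·131.1 = 1.1·Cₑ + 130·0.0049.
Cₑ = (89.98 − 0.637) / 1.1 = 81.22 mg/L.

81.2 mg/L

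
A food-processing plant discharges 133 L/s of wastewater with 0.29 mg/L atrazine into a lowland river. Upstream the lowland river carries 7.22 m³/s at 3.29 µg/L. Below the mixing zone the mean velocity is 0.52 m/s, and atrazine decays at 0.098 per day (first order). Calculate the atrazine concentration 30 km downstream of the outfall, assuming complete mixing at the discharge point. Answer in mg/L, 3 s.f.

133 L/s = 0.133 m³/s.
3.29 µg/L = 0.00329 mg/L.
After complete mixing, C₀ = (0.133·0.29 + 7.22·0.00329) / 7.353 = 0.008476 mg/L.
Travel time t = 3e+04 m / 0.52 m/s = 5.769e+04 s = 0.6677 d.
C = 0.008476·exp(−0.098·0.6677) = 0.008476·0.9367 = 0.007939 mg/L.

0.00794 mg/L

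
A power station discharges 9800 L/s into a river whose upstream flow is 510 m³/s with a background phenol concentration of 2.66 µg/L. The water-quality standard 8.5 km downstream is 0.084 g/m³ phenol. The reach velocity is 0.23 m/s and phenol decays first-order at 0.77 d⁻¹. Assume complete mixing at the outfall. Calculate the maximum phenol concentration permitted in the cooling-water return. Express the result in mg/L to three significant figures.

9800 L/s = 9.8 m³/s.
2.66 µg/L = 0.00266 mg/L.
Travel time to the compliance point: t = 8500/0.23 = 3.696e+04 s = 0.4277 d; decay factor exp(−0.77·0.4277) = 0.7194.
So the concentration just after mixing may be at most 0.084/0.7194 = 0.1168 mg/L.
Mass balance: 0.1168·519.8 = 9.8·Cₑ + 510·0.00266.
Cₑ = (60.7 − 1.357) / 9.8 = 6.055 mg/L.

6.05 mg/L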